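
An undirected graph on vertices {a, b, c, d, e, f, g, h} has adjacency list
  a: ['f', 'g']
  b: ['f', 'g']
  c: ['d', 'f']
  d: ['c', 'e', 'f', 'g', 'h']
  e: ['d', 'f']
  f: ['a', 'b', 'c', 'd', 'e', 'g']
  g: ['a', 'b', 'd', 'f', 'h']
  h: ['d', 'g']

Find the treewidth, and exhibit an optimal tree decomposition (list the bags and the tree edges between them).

Treewidth 2.
One such decomposition:
Bags: B1 = {a, f, g}  B2 = {b, f, g}  B3 = {d, f, g}  B4 = {c, d, f}  B5 = {d, e, f}  B6 = {d, g, h}
Tree: B1–B2, B1–B3, B3–B4, B3–B5, B3–B6

Each bag holds 3 vertices, so the decomposition has width 2, which upper-bounds the treewidth. Conversely, {d, g, h} is a clique of size 3, and the vertices of any clique must share a bag in every tree decomposition; so some bag has ≥ 3 vertices and tw(G) ≥ 2. The upper and lower bounds meet at 2, so that is the treewidth.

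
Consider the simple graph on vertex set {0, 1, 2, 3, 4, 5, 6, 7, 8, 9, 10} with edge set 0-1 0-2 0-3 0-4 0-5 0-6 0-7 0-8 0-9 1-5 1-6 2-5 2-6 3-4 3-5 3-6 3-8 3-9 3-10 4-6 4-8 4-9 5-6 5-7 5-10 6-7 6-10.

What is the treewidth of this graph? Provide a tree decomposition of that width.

Each bag holds 4 vertices, so the decomposition has width 3, which upper-bounds the treewidth. Conversely, {0, 3, 4, 8} is a clique of size 4, and the vertices of any clique must share a bag in every tree decomposition; so some bag has ≥ 4 vertices and tw(G) ≥ 3. Therefore the treewidth is 3.

Treewidth 3.
One optimal decomposition is:
Bags: B1 = {0, 3, 4, 8}  B2 = {0, 3, 4, 9}  B3 = {0, 3, 4, 6}  B4 = {0, 3, 5, 6}  B5 = {0, 5, 6, 7}  B6 = {0, 1, 5, 6}  B7 = {0, 2, 5, 6}  B8 = {3, 5, 6, 10}
Tree: B1–B2, B1–B3, B3–B4, B4–B5, B4–B6, B4–B7, B4–B8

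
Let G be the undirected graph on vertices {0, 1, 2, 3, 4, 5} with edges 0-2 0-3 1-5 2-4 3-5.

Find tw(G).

A width-1 tree decomposition is:
Bags: B1 = {2, 4}  B2 = {0, 2}  B3 = {0, 3}  B4 = {3, 5}  B5 = {1, 5}
Tree: B1–B2, B2–B3, B3–B4, B4–B5
Each bag holds 2 vertices, so the decomposition has width 1, which upper-bounds the treewidth. Any graph with an edge has treewidth ≥ 1, and G has the edge 4–2. Hence tw(G) = 1 exactly.

1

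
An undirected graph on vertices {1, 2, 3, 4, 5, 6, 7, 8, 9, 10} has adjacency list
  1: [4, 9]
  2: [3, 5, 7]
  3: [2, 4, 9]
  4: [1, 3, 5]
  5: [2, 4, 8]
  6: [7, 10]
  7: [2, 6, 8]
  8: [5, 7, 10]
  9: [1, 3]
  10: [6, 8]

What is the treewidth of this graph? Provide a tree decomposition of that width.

Each bag holds 3 vertices, so the decomposition has width 2, which upper-bounds the treewidth. Since 1–9–3–4–1 is a cycle in G, G is not acyclic. Forests are exactly the graphs of treewidth ≤ 1, so tw(G) ≥ 2. Hence tw(G) = 2 exactly.

Treewidth 2.
One optimal decomposition is:
Bags: B1 = {1, 4, 9}  B2 = {3, 4, 9}  B3 = {3, 4, 5}  B4 = {2, 3, 5}  B5 = {2, 5, 8}  B6 = {2, 7, 8}  B7 = {7, 8, 10}  B8 = {6, 7, 10}
Tree: B1–B2, B2–B3, B3–B4, B4–B5, B5–B6, B6–B7, B7–B8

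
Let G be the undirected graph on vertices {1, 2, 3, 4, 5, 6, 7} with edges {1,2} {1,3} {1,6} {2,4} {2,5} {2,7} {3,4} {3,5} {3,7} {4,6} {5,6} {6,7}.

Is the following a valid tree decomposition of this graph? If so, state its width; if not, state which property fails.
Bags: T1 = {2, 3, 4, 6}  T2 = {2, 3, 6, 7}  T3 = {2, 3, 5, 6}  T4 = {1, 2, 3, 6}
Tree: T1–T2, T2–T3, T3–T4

Yes; width 3.

Vertex coverage: the bags together contain {1, 2, 3, 4, 5, 6, 7}, the full vertex set. Edge coverage: each edge of G has both endpoints in at least one bag. Running intersection: for every vertex, the bags containing it form a connected subtree. All three properties hold, so this is a valid tree decomposition of width max|bag| − 1 = 3, and hence tw(G) ≤ 3.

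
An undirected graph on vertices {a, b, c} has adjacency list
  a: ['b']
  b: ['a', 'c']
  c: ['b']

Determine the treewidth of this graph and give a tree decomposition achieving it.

Treewidth 1.
Bags: B1 = {b, c}  B2 = {a, b}
Tree: B1–B2

Every bag has size at most 2, so the width is 2 − 1 = 1 and tw(G) ≤ 1. G has an edge, so its treewidth is at least 1. Hence tw(G) = 1 exactly.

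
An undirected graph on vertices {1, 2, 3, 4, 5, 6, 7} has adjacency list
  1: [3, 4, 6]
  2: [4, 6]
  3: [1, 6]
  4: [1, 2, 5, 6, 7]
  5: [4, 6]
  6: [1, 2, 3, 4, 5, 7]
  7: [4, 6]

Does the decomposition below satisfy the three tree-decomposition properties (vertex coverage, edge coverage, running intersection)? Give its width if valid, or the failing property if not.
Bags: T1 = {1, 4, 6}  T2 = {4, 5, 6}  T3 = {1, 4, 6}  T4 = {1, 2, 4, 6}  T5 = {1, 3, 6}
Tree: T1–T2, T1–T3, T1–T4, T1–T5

No — vertex 7 appears in no bag.

A tree decomposition must satisfy three properties: every vertex lies in some bag; for every edge, both endpoints lie together in some bag; and for every vertex, the bags containing it form a connected subtree. Here vertex 7 appears in no bag, so the decomposition is invalid.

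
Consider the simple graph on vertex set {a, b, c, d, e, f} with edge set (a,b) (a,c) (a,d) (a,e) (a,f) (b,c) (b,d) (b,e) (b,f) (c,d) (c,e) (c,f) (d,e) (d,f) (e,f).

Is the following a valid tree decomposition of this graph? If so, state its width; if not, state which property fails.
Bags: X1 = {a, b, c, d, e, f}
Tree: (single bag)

Yes; width 5.

Every vertex of G appears in some bag (union = {a, b, c, d, e, f}); every edge is covered by a bag; and for each vertex v the set of bags containing v is connected in the bag tree. The decomposition is therefore valid. The largest bag has 6 vertices, so the width is 5.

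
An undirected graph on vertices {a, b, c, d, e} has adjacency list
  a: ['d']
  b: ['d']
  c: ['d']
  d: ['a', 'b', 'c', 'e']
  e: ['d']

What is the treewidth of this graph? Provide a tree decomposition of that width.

Treewidth 1.
Bags: B1 = {c, d}  B2 = {d, e}  B3 = {b, d}  B4 = {a, d}
Tree: B1–B2, B1–B3, B2–B4

The largest bag has 2 vertices, giving width 1; this decomposition certifies tw(G) ≤ 1. Any graph with an edge has treewidth ≥ 1, and G has the edge d–c. Combining the bounds, tw(G) = 1.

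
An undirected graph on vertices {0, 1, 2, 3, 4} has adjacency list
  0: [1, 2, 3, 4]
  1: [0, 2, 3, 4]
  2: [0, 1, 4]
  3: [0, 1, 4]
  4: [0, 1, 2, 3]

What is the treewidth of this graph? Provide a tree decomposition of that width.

The largest bag has 4 vertices, giving width 3; this decomposition certifies tw(G) ≤ 3. Conversely, {0, 1, 2, 4} is a clique of size 4, and the vertices of any clique must share a bag in every tree decomposition; so some bag has ≥ 4 vertices and tw(G) ≥ 3. Hence tw(G) = 3 exactly.

Treewidth 3.
Bags: B1 = {0, 1, 3, 4}  B2 = {0, 1, 2, 4}
Tree: B1–B2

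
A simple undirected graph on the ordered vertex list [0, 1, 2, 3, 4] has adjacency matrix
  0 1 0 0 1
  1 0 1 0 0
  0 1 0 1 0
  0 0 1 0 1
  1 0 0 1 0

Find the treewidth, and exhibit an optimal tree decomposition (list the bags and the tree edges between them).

Every bag has size at most 3, so the width is 3 − 1 = 2 and tw(G) ≤ 2. Since 4–0–1–2–3–4 is a cycle in G, G is not acyclic. Forests are exactly the graphs of treewidth ≤ 1, so tw(G) ≥ 2. Hence tw(G) = 2 exactly.

Treewidth 2.
One such decomposition:
Bags: B1 = {0, 1, 4}  B2 = {1, 2, 4}  B3 = {2, 3, 4}
Tree: B1–B2, B2–B3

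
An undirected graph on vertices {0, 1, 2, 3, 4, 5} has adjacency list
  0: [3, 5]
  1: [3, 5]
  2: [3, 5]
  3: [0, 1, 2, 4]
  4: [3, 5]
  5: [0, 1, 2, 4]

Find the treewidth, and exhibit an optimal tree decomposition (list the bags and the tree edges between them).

Each bag holds 3 vertices, so the decomposition has width 2, which upper-bounds the treewidth. The edges 3–1–5–4–3 form a cycle, so G is not a tree and its treewidth is at least 2. Combining the bounds, tw(G) = 2.

Treewidth 2.
One optimal decomposition is:
Bags: B1 = {1, 3, 5}  B2 = {3, 4, 5}  B3 = {0, 3, 5}  B4 = {2, 3, 5}
Tree: B1–B2, B2–B3, B3–B4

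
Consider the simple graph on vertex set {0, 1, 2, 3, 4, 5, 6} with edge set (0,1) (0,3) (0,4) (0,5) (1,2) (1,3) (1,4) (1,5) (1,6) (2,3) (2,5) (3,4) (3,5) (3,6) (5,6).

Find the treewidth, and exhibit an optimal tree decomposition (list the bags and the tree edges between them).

Each bag holds 4 vertices, so the decomposition has width 3, which upper-bounds the treewidth. Conversely, {0, 1, 3, 4} is a clique of size 4, and the vertices of any clique must share a bag in every tree decomposition; so some bag has ≥ 4 vertices and tw(G) ≥ 3. Hence tw(G) = 3 exactly.

Treewidth 3.
Bags: B1 = {1, 3, 5, 6}  B2 = {0, 1, 3, 5}  B3 = {1, 2, 3, 5}  B4 = {0, 1, 3, 4}
Tree: B1–B2, B2–B3, B2–B4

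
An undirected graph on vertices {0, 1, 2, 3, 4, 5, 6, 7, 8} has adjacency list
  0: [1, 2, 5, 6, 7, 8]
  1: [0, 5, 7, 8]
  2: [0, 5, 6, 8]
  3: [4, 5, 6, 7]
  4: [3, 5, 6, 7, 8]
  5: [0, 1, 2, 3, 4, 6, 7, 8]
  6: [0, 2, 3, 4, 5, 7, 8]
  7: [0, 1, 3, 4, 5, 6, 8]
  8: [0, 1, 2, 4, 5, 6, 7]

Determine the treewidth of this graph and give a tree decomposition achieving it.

Treewidth 4.
One such decomposition:
Bags: B1 = {0, 5, 6, 7, 8}  B2 = {0, 2, 5, 6, 8}  B3 = {4, 5, 6, 7, 8}  B4 = {0, 1, 5, 7, 8}  B5 = {3, 4, 5, 6, 7}
Tree: B1–B2, B1–B3, B1–B4, B3–B5

The largest bag has 5 vertices, giving width 4; this decomposition certifies tw(G) ≤ 4. On the other hand G contains the 5-clique {0, 1, 5, 7, 8}. A clique must lie in a single bag of any decomposition, so no decomposition can have width below 4. Therefore the treewidth is 4.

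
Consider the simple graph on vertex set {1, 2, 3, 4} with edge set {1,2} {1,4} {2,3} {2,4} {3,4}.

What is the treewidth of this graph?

2

A width-2 tree decomposition is:
Bags: B1 = {2, 3, 4}  B2 = {1, 2, 4}
Tree: B1–B2
Every bag has size at most 3, so the width is 3 − 1 = 2 and tw(G) ≤ 2. For the lower bound, the 3 vertices {1, 2, 4} are pairwise adjacent, and any tree decomposition puts a clique entirely inside one bag — forcing width ≥ 2. Therefore the treewidth is 2.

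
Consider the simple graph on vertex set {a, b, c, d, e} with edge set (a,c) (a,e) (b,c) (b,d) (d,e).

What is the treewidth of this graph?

2

A width-2 tree decomposition is:
Bags: B1 = {a, c, e}  B2 = {c, d, e}  B3 = {b, c, d}
Tree: B1–B2, B2–B3
Every bag has size at most 3, so the width is 3 − 1 = 2 and tw(G) ≤ 2. For the lower bound, G contains the cycle c–a–e–d–b–c, so G is not a forest; only forests have treewidth ≤ 1, hence tw(G) ≥ 2. Therefore the treewidth is 2.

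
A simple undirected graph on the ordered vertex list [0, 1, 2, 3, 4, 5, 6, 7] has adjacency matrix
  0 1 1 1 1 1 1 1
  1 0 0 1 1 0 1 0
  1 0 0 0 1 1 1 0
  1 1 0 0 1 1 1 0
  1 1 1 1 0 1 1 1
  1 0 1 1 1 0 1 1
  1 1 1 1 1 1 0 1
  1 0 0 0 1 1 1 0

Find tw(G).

4

A width-4 tree decomposition is:
Bags: B1 = {0, 3, 4, 5, 6}  B2 = {0, 2, 4, 5, 6}  B3 = {0, 1, 3, 4, 6}  B4 = {0, 4, 5, 6, 7}
Tree: B1–B2, B1–B3, B2–B4
Each bag holds 5 vertices, so the decomposition has width 4, which upper-bounds the treewidth. For the lower bound, the 5 vertices {0, 1, 3, 4, 6} are pairwise adjacent, and any tree decomposition puts a clique entirely inside one bag — forcing width ≥ 4. Therefore the treewidth is 4.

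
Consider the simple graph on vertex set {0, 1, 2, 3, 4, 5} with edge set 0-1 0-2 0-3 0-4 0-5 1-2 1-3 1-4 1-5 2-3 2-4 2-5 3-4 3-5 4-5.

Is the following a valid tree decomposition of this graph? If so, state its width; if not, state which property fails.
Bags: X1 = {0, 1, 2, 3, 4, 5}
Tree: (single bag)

Every vertex of G appears in some bag (union = {0, 1, 2, 3, 4, 5}); every edge is covered by a bag; and for each vertex v the set of bags containing v is connected in the bag tree. The decomposition is therefore valid. The largest bag has 6 vertices, so the width is 5.

Yes; width 5.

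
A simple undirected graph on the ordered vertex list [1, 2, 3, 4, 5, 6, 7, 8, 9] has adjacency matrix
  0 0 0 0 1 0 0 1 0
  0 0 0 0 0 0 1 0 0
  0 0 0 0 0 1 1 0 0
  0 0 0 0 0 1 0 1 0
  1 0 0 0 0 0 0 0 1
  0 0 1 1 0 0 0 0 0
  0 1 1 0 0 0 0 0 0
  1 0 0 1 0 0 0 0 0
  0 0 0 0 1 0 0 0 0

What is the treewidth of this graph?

1

A width-1 tree decomposition is:
Bags: B1 = {2, 7}  B2 = {3, 7}  B3 = {3, 6}  B4 = {4, 6}  B5 = {4, 8}  B6 = {1, 8}  B7 = {1, 5}  B8 = {5, 9}
Tree: B1–B2, B2–B3, B3–B4, B4–B5, B5–B6, B6–B7, B7–B8
The largest bag has 2 vertices, giving width 1; this decomposition certifies tw(G) ≤ 1. Any graph with an edge has treewidth ≥ 1, and G has the edge 2–7. Combining the bounds, tw(G) = 1.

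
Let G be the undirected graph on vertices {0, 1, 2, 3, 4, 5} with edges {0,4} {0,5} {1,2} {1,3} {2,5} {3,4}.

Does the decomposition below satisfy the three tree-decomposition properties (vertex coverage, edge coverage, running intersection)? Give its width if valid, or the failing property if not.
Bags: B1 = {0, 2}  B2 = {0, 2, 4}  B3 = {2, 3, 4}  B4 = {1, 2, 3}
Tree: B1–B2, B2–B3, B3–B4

No — vertex 5 appears in no bag.

A tree decomposition must satisfy three properties: every vertex lies in some bag; for every edge, both endpoints lie together in some bag; and for every vertex, the bags containing it form a connected subtree. Here vertex 5 appears in no bag, so the decomposition is invalid.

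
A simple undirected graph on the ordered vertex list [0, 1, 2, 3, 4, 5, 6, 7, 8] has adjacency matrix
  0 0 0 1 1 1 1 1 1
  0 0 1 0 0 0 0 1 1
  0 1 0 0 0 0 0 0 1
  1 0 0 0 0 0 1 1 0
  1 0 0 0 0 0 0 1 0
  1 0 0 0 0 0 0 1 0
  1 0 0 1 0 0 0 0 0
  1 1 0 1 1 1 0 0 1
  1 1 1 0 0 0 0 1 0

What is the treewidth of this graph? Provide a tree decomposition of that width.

Each bag holds 3 vertices, so the decomposition has width 2, which upper-bounds the treewidth. For the lower bound, the 3 vertices {0, 3, 6} are pairwise adjacent, and any tree decomposition puts a clique entirely inside one bag — forcing width ≥ 2. Combining the bounds, tw(G) = 2.

Treewidth 2.
One such decomposition:
Bags: B1 = {0, 3, 6}  B2 = {0, 3, 7}  B3 = {0, 7, 8}  B4 = {1, 7, 8}  B5 = {1, 2, 8}  B6 = {0, 5, 7}  B7 = {0, 4, 7}
Tree: B1–B2, B2–B3, B3–B4, B4–B5, B3–B6, B2–B7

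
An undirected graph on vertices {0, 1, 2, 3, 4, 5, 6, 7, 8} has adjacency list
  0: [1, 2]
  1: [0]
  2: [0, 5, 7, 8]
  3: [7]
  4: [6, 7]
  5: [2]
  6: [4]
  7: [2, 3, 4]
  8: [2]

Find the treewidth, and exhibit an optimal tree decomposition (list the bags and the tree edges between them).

Treewidth 1.
Bags: B1 = {2, 7}  B2 = {2, 8}  B3 = {0, 2}  B4 = {3, 7}  B5 = {2, 5}  B6 = {4, 7}  B7 = {4, 6}  B8 = {0, 1}
Tree: B1–B2, B1–B3, B1–B4, B2–B5, B1–B6, B6–B7, B3–B8

The largest bag has 2 vertices, giving width 1; this decomposition certifies tw(G) ≤ 1. G has an edge, so its treewidth is at least 1. The upper and lower bounds meet at 1, so that is the treewidth.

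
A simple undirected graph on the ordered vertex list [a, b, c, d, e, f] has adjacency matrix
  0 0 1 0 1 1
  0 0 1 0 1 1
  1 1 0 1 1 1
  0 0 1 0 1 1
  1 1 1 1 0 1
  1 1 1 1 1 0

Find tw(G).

A width-3 tree decomposition is:
Bags: B1 = {a, c, e, f}  B2 = {c, d, e, f}  B3 = {b, c, e, f}
Tree: B1–B2, B1–B3
Every bag has size at most 4, so the width is 4 − 1 = 3 and tw(G) ≤ 3. For the lower bound, the 4 vertices {c, d, e, f} are pairwise adjacent, and any tree decomposition puts a clique entirely inside one bag — forcing width ≥ 3. Therefore the treewidth is 3.

3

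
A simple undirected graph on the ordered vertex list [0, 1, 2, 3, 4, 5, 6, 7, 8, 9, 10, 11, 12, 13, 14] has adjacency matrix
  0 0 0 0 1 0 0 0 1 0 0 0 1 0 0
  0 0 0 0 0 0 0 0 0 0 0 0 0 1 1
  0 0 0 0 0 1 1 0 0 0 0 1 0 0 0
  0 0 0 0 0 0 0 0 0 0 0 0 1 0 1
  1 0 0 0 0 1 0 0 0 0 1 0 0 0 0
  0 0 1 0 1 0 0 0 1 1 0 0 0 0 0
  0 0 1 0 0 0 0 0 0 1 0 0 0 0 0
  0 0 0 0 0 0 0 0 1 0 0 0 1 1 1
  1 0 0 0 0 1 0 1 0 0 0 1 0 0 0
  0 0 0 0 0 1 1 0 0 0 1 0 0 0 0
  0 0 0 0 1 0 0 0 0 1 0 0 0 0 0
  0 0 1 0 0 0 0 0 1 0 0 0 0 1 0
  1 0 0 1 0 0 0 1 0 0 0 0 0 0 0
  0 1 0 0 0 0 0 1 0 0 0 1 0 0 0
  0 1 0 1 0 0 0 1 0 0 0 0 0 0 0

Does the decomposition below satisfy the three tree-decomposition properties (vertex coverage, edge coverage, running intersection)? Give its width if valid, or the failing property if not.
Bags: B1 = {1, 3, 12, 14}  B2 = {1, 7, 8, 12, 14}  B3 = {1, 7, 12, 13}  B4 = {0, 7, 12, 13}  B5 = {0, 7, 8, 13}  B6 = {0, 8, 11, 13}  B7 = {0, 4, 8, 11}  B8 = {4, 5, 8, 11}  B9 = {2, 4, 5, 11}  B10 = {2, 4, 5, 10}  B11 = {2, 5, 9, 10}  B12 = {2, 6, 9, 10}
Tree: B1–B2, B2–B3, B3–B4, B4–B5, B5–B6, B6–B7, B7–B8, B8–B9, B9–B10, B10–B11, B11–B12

A tree decomposition must satisfy three properties: every vertex lies in some bag; for every edge, both endpoints lie together in some bag; and for every vertex, the bags containing it form a connected subtree. Here bags containing vertex 8 are not connected in the tree, so the decomposition is invalid.

No — bags containing vertex 8 are not connected in the tree.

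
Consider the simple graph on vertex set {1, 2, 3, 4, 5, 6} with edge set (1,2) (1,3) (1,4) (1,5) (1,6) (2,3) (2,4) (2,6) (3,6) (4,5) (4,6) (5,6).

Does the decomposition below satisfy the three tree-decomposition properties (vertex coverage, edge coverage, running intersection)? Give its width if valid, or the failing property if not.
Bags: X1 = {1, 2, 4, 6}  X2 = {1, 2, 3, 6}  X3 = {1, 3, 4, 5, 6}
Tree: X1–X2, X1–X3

A tree decomposition must satisfy three properties: every vertex lies in some bag; for every edge, both endpoints lie together in some bag; and for every vertex, the bags containing it form a connected subtree. Here bags containing vertex 3 are not connected in the tree, so the decomposition is invalid.

No — bags containing vertex 3 are not connected in the tree.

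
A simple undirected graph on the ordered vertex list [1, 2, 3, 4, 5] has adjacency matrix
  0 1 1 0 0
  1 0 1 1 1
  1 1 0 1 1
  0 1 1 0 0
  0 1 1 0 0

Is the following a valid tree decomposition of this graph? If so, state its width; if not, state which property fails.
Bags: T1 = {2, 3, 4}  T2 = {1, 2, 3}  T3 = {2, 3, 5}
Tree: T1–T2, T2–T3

Every vertex of G appears in some bag (union = {1, 2, 3, 4, 5}); every edge is covered by a bag; and for each vertex v the set of bags containing v is connected in the bag tree. The decomposition is therefore valid. The largest bag has 3 vertices, so the width is 2.

Yes; width 2.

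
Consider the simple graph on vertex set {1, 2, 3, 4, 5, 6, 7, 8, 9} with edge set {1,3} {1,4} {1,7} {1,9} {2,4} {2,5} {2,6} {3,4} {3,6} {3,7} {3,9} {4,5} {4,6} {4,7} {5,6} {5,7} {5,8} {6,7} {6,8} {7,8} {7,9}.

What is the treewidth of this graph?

3

A width-3 tree decomposition is:
Bags: B1 = {3, 4, 6, 7}  B2 = {1, 3, 4, 7}  B3 = {4, 5, 6, 7}  B4 = {2, 4, 5, 6}  B5 = {5, 6, 7, 8}  B6 = {1, 3, 7, 9}
Tree: B1–B2, B1–B3, B3–B4, B3–B5, B2–B6
Each bag holds 4 vertices, so the decomposition has width 3, which upper-bounds the treewidth. On the other hand G contains the 4-clique {2, 4, 5, 6}. A clique must lie in a single bag of any decomposition, so no decomposition can have width below 3. Therefore the treewidth is 3.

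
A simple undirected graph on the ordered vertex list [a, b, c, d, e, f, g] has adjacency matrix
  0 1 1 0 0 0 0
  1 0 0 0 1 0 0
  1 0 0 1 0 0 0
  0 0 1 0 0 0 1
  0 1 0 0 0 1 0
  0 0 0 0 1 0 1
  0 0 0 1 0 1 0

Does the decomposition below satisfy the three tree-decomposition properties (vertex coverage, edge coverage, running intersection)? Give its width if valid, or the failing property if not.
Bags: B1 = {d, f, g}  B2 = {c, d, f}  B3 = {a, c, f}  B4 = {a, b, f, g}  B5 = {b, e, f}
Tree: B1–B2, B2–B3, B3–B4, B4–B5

A tree decomposition must satisfy three properties: every vertex lies in some bag; for every edge, both endpoints lie together in some bag; and for every vertex, the bags containing it form a connected subtree. Here bags containing vertex g are not connected in the tree, so the decomposition is invalid.

No — bags containing vertex g are not connected in the tree.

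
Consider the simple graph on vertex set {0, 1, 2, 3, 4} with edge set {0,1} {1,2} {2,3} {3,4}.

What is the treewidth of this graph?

A width-1 tree decomposition is:
Bags: B1 = {0, 1}  B2 = {1, 2}  B3 = {2, 3}  B4 = {3, 4}
Tree: B1–B2, B2–B3, B3–B4
Every bag has size at most 2, so the width is 2 − 1 = 1 and tw(G) ≤ 1. G has an edge, so its treewidth is at least 1. Hence tw(G) = 1 exactly.

1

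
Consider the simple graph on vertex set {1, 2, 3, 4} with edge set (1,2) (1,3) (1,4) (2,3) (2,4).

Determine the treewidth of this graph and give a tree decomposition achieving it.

Every bag has size at most 3, so the width is 3 − 1 = 2 and tw(G) ≤ 2. On the other hand G contains the 3-clique {1, 2, 3}. A clique must lie in a single bag of any decomposition, so no decomposition can have width below 2. The upper and lower bounds meet at 2, so that is the treewidth.

Treewidth 2.
One optimal decomposition is:
Bags: B1 = {1, 2, 3}  B2 = {1, 2, 4}
Tree: B1–B2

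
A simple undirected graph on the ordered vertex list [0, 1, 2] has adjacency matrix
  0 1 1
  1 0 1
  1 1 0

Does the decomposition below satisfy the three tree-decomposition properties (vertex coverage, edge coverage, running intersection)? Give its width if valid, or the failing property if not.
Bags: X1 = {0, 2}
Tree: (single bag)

No — vertex 1 appears in no bag.

A tree decomposition must satisfy three properties: every vertex lies in some bag; for every edge, both endpoints lie together in some bag; and for every vertex, the bags containing it form a connected subtree. Here vertex 1 appears in no bag, so the decomposition is invalid.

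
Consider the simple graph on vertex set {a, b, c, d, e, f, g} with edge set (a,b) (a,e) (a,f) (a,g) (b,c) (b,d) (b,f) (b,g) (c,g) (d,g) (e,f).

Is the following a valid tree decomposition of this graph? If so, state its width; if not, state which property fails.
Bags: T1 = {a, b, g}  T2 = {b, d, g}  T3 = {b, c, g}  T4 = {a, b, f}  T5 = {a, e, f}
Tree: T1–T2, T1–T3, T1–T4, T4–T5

Yes; width 2.

Every vertex of G appears in some bag (union = {a, b, c, d, e, f, g}); every edge is covered by a bag; and for each vertex v the set of bags containing v is connected in the bag tree. The decomposition is therefore valid. The largest bag has 3 vertices, so the width is 2.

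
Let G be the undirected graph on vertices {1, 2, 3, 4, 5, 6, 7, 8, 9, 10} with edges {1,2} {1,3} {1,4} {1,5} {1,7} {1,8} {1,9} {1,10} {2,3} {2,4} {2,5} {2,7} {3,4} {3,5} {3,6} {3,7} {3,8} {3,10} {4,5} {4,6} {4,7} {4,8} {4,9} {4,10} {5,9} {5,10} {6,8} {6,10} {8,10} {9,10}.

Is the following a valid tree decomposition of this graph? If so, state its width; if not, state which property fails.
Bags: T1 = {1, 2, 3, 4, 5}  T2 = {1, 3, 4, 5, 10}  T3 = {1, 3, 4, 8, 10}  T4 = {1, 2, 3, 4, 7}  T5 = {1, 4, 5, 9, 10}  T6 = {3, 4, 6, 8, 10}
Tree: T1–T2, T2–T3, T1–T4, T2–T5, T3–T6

Yes; width 4.

Vertex coverage: the bags together contain {1, 2, 3, 4, 5, 6, 7, 8, 9, 10}, the full vertex set. Edge coverage: each edge of G has both endpoints in at least one bag. Running intersection: for every vertex, the bags containing it form a connected subtree. All three properties hold, so this is a valid tree decomposition of width max|bag| − 1 = 4, and hence tw(G) ≤ 4.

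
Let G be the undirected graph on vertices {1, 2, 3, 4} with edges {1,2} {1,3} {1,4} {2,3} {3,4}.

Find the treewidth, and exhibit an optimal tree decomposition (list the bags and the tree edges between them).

Treewidth 2.
One optimal decomposition is:
Bags: B1 = {1, 2, 3}  B2 = {1, 3, 4}
Tree: B1–B2

Every bag has size at most 3, so the width is 3 − 1 = 2 and tw(G) ≤ 2. On the other hand G contains the 3-clique {1, 2, 3}. A clique must lie in a single bag of any decomposition, so no decomposition can have width below 2. Therefore the treewidth is 2.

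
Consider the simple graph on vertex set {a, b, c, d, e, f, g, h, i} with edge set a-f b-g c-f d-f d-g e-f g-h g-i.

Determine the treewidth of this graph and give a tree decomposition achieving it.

The largest bag has 2 vertices, giving width 1; this decomposition certifies tw(G) ≤ 1. Since G has at least one edge (e.g. f–d), it is not an edgeless graph, so tw(G) ≥ 1. Therefore the treewidth is 1.

Treewidth 1.
One such decomposition:
Bags: B1 = {d, f}  B2 = {d, g}  B3 = {g, i}  B4 = {e, f}  B5 = {a, f}  B6 = {b, g}  B7 = {c, f}  B8 = {g, h}
Tree: B1–B2, B2–B3, B1–B4, B4–B5, B2–B6, B4–B7, B2–B8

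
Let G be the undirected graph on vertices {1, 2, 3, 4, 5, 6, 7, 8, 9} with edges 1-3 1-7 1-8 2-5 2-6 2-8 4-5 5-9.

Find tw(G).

1

A width-1 tree decomposition is:
Bags: B1 = {1, 8}  B2 = {2, 8}  B3 = {1, 7}  B4 = {2, 6}  B5 = {2, 5}  B6 = {4, 5}  B7 = {5, 9}  B8 = {1, 3}
Tree: B1–B2, B1–B3, B2–B4, B2–B5, B5–B6, B5–B7, B3–B8
Each bag holds 2 vertices, so the decomposition has width 1, which upper-bounds the treewidth. Since G has at least one edge (e.g. 8–1), it is not an edgeless graph, so tw(G) ≥ 1. Hence tw(G) = 1 exactly.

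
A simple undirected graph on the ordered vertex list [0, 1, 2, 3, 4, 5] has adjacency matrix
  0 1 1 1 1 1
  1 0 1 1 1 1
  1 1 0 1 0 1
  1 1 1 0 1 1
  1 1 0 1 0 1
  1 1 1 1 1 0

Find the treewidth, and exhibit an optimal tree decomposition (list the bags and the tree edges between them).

Each bag holds 5 vertices, so the decomposition has width 4, which upper-bounds the treewidth. On the other hand G contains the 5-clique {0, 1, 2, 3, 5}. A clique must lie in a single bag of any decomposition, so no decomposition can have width below 4. Hence tw(G) = 4 exactly.

Treewidth 4.
One optimal decomposition is:
Bags: B1 = {0, 1, 2, 3, 5}  B2 = {0, 1, 3, 4, 5}
Tree: B1–B2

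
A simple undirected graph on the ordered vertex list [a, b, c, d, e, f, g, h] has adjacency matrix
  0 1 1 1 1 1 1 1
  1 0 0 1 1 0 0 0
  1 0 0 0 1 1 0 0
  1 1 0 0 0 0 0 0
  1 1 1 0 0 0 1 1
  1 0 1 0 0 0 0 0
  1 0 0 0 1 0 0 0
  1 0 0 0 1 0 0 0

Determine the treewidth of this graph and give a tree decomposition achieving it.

Treewidth 2.
One such decomposition:
Bags: B1 = {a, c, e}  B2 = {a, b, e}  B3 = {a, e, g}  B4 = {a, c, f}  B5 = {a, b, d}  B6 = {a, e, h}
Tree: B1–B2, B1–B3, B1–B4, B2–B5, B3–B6

The largest bag has 3 vertices, giving width 2; this decomposition certifies tw(G) ≤ 2. For the lower bound, the 3 vertices {a, b, d} are pairwise adjacent, and any tree decomposition puts a clique entirely inside one bag — forcing width ≥ 2. Combining the bounds, tw(G) = 2.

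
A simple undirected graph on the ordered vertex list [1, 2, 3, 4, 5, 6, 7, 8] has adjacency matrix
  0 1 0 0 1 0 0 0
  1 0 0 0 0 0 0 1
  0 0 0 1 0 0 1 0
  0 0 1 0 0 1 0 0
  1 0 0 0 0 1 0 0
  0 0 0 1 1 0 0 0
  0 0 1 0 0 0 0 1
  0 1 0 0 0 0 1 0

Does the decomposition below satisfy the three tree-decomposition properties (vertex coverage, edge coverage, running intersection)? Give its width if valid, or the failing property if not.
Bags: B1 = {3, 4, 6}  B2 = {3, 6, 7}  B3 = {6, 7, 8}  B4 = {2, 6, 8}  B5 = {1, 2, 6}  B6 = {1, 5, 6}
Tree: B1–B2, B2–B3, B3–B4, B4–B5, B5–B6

Every vertex of G appears in some bag (union = {1, 2, 3, 4, 5, 6, 7, 8}); every edge is covered by a bag; and for each vertex v the set of bags containing v is connected in the bag tree. The decomposition is therefore valid. The largest bag has 3 vertices, so the width is 2.

Yes; width 2.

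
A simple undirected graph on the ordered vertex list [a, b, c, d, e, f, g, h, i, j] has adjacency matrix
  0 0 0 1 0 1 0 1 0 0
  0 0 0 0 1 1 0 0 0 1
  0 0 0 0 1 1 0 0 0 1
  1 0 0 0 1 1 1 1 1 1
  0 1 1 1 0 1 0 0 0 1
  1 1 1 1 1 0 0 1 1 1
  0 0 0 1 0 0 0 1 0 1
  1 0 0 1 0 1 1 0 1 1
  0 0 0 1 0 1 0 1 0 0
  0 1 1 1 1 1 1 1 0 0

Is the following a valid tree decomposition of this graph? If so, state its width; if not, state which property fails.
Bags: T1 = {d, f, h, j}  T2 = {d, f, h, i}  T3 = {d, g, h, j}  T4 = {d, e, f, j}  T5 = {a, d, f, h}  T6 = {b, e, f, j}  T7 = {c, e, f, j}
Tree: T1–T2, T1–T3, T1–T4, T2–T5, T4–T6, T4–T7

Every vertex of G appears in some bag (union = {a, b, c, d, e, f, g, h, i, j}); every edge is covered by a bag; and for each vertex v the set of bags containing v is connected in the bag tree. The decomposition is therefore valid. The largest bag has 4 vertices, so the width is 3.

Yes; width 3.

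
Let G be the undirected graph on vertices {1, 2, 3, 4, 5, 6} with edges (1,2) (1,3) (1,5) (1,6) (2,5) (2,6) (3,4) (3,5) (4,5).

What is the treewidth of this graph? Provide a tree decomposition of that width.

Treewidth 2.
Bags: B1 = {1, 2, 5}  B2 = {1, 3, 5}  B3 = {3, 4, 5}  B4 = {1, 2, 6}
Tree: B1–B2, B2–B3, B1–B4

Every bag has size at most 3, so the width is 3 − 1 = 2 and tw(G) ≤ 2. On the other hand G contains the 3-clique {1, 2, 5}. A clique must lie in a single bag of any decomposition, so no decomposition can have width below 2. Therefore the treewidth is 2.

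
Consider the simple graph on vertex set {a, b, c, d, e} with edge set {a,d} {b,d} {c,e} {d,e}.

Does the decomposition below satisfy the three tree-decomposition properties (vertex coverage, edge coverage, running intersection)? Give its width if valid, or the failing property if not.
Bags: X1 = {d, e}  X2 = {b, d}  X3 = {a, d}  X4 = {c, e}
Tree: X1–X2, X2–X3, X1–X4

Yes; width 1.

Checking the three conditions: (i) the bags cover all of {a, b, c, d, e}; (ii) for each edge, some bag contains both endpoints; (iii) the bags containing any fixed vertex form a subtree. All hold, so the decomposition is valid with width 2 − 1 = 1.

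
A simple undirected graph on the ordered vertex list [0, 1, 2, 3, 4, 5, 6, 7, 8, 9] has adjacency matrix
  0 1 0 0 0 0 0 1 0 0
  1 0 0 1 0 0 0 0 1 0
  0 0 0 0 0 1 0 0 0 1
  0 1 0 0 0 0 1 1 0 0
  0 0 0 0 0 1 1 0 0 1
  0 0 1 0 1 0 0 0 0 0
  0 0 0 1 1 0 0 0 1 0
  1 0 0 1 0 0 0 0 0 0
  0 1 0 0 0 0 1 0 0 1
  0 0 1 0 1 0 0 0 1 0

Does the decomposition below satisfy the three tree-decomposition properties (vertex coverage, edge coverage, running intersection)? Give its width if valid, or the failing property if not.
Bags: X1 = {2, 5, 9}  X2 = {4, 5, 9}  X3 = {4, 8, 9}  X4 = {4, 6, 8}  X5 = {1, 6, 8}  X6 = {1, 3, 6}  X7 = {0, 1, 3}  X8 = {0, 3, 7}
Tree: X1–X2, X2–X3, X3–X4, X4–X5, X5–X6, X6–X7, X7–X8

Yes; width 2.

Checking the three conditions: (i) the bags cover all of {0, 1, 2, 3, 4, 5, 6, 7, 8, 9}; (ii) for each edge, some bag contains both endpoints; (iii) the bags containing any fixed vertex form a subtree. All hold, so the decomposition is valid with width 3 − 1 = 2.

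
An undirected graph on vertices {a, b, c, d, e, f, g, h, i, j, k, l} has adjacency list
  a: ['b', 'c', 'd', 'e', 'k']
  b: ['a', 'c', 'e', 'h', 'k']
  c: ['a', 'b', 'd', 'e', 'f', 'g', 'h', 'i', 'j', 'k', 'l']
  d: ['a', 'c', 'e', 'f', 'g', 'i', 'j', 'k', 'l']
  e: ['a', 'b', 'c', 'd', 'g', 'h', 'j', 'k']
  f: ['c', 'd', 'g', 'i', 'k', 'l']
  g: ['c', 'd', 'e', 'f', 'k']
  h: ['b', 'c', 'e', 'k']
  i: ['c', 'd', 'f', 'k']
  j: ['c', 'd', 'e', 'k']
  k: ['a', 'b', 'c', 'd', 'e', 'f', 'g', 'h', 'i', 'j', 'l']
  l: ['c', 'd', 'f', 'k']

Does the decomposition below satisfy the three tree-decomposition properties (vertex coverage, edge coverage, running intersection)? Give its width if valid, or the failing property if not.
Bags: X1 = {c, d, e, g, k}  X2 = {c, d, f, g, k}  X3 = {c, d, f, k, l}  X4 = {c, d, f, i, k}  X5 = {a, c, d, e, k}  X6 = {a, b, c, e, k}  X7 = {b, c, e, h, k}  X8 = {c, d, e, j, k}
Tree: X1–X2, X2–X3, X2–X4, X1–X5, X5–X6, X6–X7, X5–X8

Yes; width 4.

Vertex coverage: the bags together contain {a, b, c, d, e, f, g, h, i, j, k, l}, the full vertex set. Edge coverage: each edge of G has both endpoints in at least one bag. Running intersection: for every vertex, the bags containing it form a connected subtree. All three properties hold, so this is a valid tree decomposition of width max|bag| − 1 = 4, and hence tw(G) ≤ 4.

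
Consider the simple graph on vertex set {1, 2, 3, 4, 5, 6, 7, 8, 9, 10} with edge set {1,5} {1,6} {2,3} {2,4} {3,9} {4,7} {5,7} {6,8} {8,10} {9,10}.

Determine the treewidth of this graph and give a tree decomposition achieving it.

The largest bag has 3 vertices, giving width 2; this decomposition certifies tw(G) ≤ 2. The edges 10–9–3–2–4–7–5–1–6–8–10 form a cycle, so G is not a tree and its treewidth is at least 2. Hence tw(G) = 2 exactly.

Treewidth 2.
Bags: B1 = {3, 9, 10}  B2 = {2, 3, 10}  B3 = {2, 4, 10}  B4 = {4, 7, 10}  B5 = {5, 7, 10}  B6 = {1, 5, 10}  B7 = {1, 6, 10}  B8 = {6, 8, 10}
Tree: B1–B2, B2–B3, B3–B4, B4–B5, B5–B6, B6–B7, B7–B8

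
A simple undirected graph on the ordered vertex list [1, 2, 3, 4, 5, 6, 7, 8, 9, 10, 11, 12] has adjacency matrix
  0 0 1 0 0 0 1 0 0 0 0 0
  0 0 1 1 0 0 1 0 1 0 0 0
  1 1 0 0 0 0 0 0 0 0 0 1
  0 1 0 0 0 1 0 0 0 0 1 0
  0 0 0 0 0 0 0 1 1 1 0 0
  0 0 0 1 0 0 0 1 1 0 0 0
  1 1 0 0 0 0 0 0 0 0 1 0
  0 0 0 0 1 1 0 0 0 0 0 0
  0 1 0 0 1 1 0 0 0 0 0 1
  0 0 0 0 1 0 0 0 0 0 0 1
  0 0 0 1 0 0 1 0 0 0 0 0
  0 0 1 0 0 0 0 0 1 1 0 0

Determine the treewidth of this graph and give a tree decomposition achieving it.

Treewidth 3.
One optimal decomposition is:
Bags: B1 = {5, 6, 8, 10}  B2 = {5, 6, 9, 10}  B3 = {6, 9, 10, 12}  B4 = {4, 6, 9, 12}  B5 = {2, 4, 9, 12}  B6 = {2, 3, 4, 12}  B7 = {2, 3, 4, 11}  B8 = {2, 3, 7, 11}  B9 = {1, 3, 7, 11}
Tree: B1–B2, B2–B3, B3–B4, B4–B5, B5–B6, B6–B7, B7–B8, B8–B9

Each bag holds 4 vertices, so the decomposition has width 3, which upper-bounds the treewidth. For the lower bound: the 4 vertex sets {5,8,10}, {6}, {9}, {2,3,4,12} are disjoint, each induces a connected subgraph, and every pair is joined by at least one edge of G. Contracting each set to a single vertex therefore yields K_{4} as a minor, and since treewidth is minor-monotone, tw(G) ≥ tw(K_{4}) = 3. Therefore the treewidth is 3.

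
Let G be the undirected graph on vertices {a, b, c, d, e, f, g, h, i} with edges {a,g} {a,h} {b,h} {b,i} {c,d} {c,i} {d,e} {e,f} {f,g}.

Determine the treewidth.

A width-2 tree decomposition is:
Bags: B1 = {b, h, i}  B2 = {c, h, i}  B3 = {c, d, h}  B4 = {d, e, h}  B5 = {e, f, h}  B6 = {f, g, h}  B7 = {a, g, h}
Tree: B1–B2, B2–B3, B3–B4, B4–B5, B5–B6, B6–B7
The largest bag has 3 vertices, giving width 2; this decomposition certifies tw(G) ≤ 2. For the lower bound, G contains the cycle h–b–i–c–d–e–f–g–a–h, so G is not a forest; only forests have treewidth ≤ 1, hence tw(G) ≥ 2. The upper and lower bounds meet at 2, so that is the treewidth.

2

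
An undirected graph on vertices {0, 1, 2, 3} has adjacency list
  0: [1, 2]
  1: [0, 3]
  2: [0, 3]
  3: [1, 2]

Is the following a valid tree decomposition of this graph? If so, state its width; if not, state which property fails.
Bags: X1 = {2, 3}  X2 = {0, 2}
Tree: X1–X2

A tree decomposition must satisfy three properties: every vertex lies in some bag; for every edge, both endpoints lie together in some bag; and for every vertex, the bags containing it form a connected subtree. Here vertex 1 appears in no bag, so the decomposition is invalid.

No — vertex 1 appears in no bag.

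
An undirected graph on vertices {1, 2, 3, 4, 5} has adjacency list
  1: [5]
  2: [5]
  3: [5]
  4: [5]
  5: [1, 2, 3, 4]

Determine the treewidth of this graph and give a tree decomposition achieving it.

The largest bag has 2 vertices, giving width 1; this decomposition certifies tw(G) ≤ 1. G has an edge, so its treewidth is at least 1. Therefore the treewidth is 1.

Treewidth 1.
Bags: B1 = {1, 5}  B2 = {3, 5}  B3 = {2, 5}  B4 = {4, 5}
Tree: B1–B2, B2–B3, B1–B4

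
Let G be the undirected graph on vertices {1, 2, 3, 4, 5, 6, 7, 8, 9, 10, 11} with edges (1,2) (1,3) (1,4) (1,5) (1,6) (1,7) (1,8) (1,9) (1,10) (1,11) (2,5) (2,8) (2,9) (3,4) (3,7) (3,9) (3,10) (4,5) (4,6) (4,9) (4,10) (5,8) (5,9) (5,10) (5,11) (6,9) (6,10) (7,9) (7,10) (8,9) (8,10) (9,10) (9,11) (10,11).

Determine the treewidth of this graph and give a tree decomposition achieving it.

Treewidth 4.
One such decomposition:
Bags: B1 = {1, 5, 8, 9, 10}  B2 = {1, 5, 9, 10, 11}  B3 = {1, 4, 5, 9, 10}  B4 = {1, 2, 5, 8, 9}  B5 = {1, 3, 4, 9, 10}  B6 = {1, 4, 6, 9, 10}  B7 = {1, 3, 7, 9, 10}
Tree: B1–B2, B1–B3, B1–B4, B3–B5, B5–B6, B5–B7

The largest bag has 5 vertices, giving width 4; this decomposition certifies tw(G) ≤ 4. On the other hand G contains the 5-clique {1, 2, 5, 8, 9}. A clique must lie in a single bag of any decomposition, so no decomposition can have width below 4. Therefore the treewidth is 4.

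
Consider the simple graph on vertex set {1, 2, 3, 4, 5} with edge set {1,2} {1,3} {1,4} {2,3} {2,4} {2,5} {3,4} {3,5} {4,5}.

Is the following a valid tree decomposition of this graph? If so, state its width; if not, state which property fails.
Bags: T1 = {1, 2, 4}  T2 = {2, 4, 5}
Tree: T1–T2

A tree decomposition must satisfy three properties: every vertex lies in some bag; for every edge, both endpoints lie together in some bag; and for every vertex, the bags containing it form a connected subtree. Here vertex 3 appears in no bag, so the decomposition is invalid.

No — vertex 3 appears in no bag.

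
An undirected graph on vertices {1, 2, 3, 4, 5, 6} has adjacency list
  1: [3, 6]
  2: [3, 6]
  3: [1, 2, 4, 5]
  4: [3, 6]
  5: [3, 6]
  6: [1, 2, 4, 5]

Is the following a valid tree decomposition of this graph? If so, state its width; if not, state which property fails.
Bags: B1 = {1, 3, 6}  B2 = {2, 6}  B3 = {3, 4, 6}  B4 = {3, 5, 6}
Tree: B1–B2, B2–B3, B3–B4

No — edge (3,2) lies in no bag.

A tree decomposition must satisfy three properties: every vertex lies in some bag; for every edge, both endpoints lie together in some bag; and for every vertex, the bags containing it form a connected subtree. Here edge (3,2) lies in no bag, so the decomposition is invalid.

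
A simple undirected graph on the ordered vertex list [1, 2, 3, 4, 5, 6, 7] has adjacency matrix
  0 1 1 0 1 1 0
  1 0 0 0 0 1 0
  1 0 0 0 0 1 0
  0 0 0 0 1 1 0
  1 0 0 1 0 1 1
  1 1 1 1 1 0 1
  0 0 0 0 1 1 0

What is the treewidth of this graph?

A width-2 tree decomposition is:
Bags: B1 = {4, 5, 6}  B2 = {5, 6, 7}  B3 = {1, 5, 6}  B4 = {1, 3, 6}  B5 = {1, 2, 6}
Tree: B1–B2, B2–B3, B3–B4, B3–B5
Each bag holds 3 vertices, so the decomposition has width 2, which upper-bounds the treewidth. Conversely, {1, 2, 6} is a clique of size 3, and the vertices of any clique must share a bag in every tree decomposition; so some bag has ≥ 3 vertices and tw(G) ≥ 2. Therefore the treewidth is 2.

2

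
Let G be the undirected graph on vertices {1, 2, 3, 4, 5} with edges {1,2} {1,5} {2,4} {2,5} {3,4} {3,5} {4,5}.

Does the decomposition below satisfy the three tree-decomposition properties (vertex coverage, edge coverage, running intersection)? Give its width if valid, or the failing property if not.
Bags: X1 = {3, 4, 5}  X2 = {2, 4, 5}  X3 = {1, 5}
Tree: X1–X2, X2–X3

A tree decomposition must satisfy three properties: every vertex lies in some bag; for every edge, both endpoints lie together in some bag; and for every vertex, the bags containing it form a connected subtree. Here edge (2,1) lies in no bag, so the decomposition is invalid.

No — edge (2,1) lies in no bag.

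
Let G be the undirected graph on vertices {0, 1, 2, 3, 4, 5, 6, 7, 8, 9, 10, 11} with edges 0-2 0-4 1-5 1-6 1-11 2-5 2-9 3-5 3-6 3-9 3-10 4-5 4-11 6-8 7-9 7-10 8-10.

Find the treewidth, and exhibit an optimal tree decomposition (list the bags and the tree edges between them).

Treewidth 3.
Bags: B1 = {0, 1, 4, 11}  B2 = {0, 1, 4, 5}  B3 = {0, 1, 2, 5}  B4 = {1, 2, 5, 6}  B5 = {2, 3, 5, 6}  B6 = {2, 3, 6, 9}  B7 = {3, 6, 8, 9}  B8 = {3, 8, 9, 10}  B9 = {7, 8, 9, 10}
Tree: B1–B2, B2–B3, B3–B4, B4–B5, B5–B6, B6–B7, B7–B8, B8–B9

Every bag has size at most 4, so the width is 4 − 1 = 3 and tw(G) ≤ 3. For the lower bound: the 4 vertex sets {0,4,11}, {1}, {5}, {2,3,6,9} are disjoint, each induces a connected subgraph, and every pair is joined by at least one edge of G. Contracting each set to a single vertex therefore yields K_{4} as a minor, and since treewidth is minor-monotone, tw(G) ≥ tw(K_{4}) = 3. Hence tw(G) = 3 exactly.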